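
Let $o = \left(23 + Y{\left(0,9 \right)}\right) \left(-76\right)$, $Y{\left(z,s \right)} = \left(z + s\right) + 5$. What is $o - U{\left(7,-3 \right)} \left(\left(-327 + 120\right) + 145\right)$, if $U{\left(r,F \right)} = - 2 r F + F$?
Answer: $-394$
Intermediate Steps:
$Y{\left(z,s \right)} = 5 + s + z$ ($Y{\left(z,s \right)} = \left(s + z\right) + 5 = 5 + s + z$)
$U{\left(r,F \right)} = F - 2 F r$ ($U{\left(r,F \right)} = - 2 F r + F = F - 2 F r$)
$o = -2812$ ($o = \left(23 + \left(5 + 9 + 0\right)\right) \left(-76\right) = \left(23 + 14\right) \left(-76\right) = 37 \left(-76\right) = -2812$)
$o - U{\left(7,-3 \right)} \left(\left(-327 + 120\right) + 145\right) = -2812 - - 3 \left(1 - 14\right) \left(\left(-327 + 120\right) + 145\right) = -2812 - - 3 \left(1 - 14\right) \left(-207 + 145\right) = -2812 - \left(-3\right) \left(-13\right) \left(-62\right) = -2812 - 39 \left(-62\right) = -2812 - -2418 = -2812 + 2418 = -394$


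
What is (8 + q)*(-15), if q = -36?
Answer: 420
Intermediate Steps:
(8 + q)*(-15) = (8 - 36)*(-15) = -28*(-15) = 420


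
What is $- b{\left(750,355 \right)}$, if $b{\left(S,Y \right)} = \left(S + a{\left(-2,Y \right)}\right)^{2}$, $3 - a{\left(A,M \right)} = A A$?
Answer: $-561001$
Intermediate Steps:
$a{\left(A,M \right)} = 3 - A^{2}$ ($a{\left(A,M \right)} = 3 - A A = 3 - A^{2}$)
$b{\left(S,Y \right)} = \left(-1 + S\right)^{2}$ ($b{\left(S,Y \right)} = \left(S + \left(3 - \left(-2\right)^{2}\right)\right)^{2} = \left(S + \left(3 - 4\right)\right)^{2} = \left(S - 1\right)^{2} = \left(-1 + S\right)^{2}$)
$- b{\left(750,355 \right)} = - \left(-1 + 750\right)^{2} = - 749^{2} = \left(-1\right) 561001 = -561001$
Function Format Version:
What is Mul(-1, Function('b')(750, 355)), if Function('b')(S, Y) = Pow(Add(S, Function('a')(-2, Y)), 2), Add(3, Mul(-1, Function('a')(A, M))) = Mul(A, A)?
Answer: -561001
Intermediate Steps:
Function('a')(A, M) = Add(3, Mul(-1, Pow(A, 2))) (Function('a')(A, M) = Add(3, Mul(-1, Mul(A, A))) = Add(3, Mul(-1, Pow(A, 2))))
Function('b')(S, Y) = Pow(Add(-1, S), 2) (Function('b')(S, Y) = Pow(Add(S, Add(3, Mul(-1, Pow(-2, 2)))), 2) = Pow(Add(S, Add(3, Mul(-1, 4))), 2) = Pow(Add(S, Add(3, -4)), 2) = Pow(Add(S, -1), 2) = Pow(Add(-1, S), 2))
Mul(-1, Function('b')(750, 355)) = Mul(-1, Pow(Add(-1, 750), 2)) = Mul(-1, Pow(749, 2)) = Mul(-1, 561001) = -561001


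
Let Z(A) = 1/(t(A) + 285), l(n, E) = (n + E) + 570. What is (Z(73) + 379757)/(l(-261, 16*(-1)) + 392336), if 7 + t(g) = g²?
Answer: 2129297500/2201470803 ≈ 0.96722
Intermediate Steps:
t(g) = -7 + g²
l(n, E) = 570 + E + n (l(n, E) = (E + n) + 570 = 570 + E + n)
Z(A) = 1/(278 + A²) (Z(A) = 1/((-7 + A²) + 285) = 1/(278 + A²))
(Z(73) + 379757)/(l(-261, 16*(-1)) + 392336) = (1/(278 + 73²) + 379757)/((570 + 16*(-1) - 261) + 392336) = (1/(278 + 5329) + 379757)/((570 - 16 - 261) + 392336) = (1/5607 + 379757)/(293 + 392336) = (1/5607 + 379757)/392629 = (2129297500/5607)*(1/392629) = 2129297500/2201470803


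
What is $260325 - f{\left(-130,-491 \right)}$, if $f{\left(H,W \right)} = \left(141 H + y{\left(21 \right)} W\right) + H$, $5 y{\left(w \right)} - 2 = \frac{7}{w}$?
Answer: $\frac{4185212}{15} \approx 2.7901 \cdot 10^{5}$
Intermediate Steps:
$y{\left(w \right)} = \frac{2}{5} + \frac{7}{5 w}$ ($y{\left(w \right)} = \frac{2}{5} + \frac{7 \frac{1}{w}}{5} = \frac{2}{5} + \frac{7}{5 w}$)
$f{\left(H,W \right)} = 142 H + \frac{7 W}{15}$ ($f{\left(H,W \right)} = \left(141 H + \frac{7 + 2 \cdot 21}{5 \cdot 21} W\right) + H = \left(141 H + \frac{1}{5} \cdot \frac{1}{21} \left(7 + 42\right) W\right) + H = \left(141 H + \frac{1}{5} \cdot \frac{1}{21} \cdot 49 W\right) + H = \left(141 H + \frac{7 W}{15}\right) + H = 142 H + \frac{7 W}{15}$)
$260325 - f{\left(-130,-491 \right)} = 260325 - \left(142 \left(-130\right) + \frac{7}{15} \left(-491\right)\right) = 260325 - \left(-18460 - \frac{3437}{15}\right) = 260325 - - \frac{280337}{15} = 260325 + \frac{280337}{15} = \frac{4185212}{15}$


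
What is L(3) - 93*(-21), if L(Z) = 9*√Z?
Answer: 1953 + 9*√3 ≈ 1968.6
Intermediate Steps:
L(3) - 93*(-21) = 9*√3 - 93*(-21) = 9*√3 + 1953 = 1953 + 9*√3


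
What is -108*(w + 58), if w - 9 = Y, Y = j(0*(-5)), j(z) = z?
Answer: -7236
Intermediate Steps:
Y = 0 (Y = 0*(-5) = 0)
w = 9 (w = 9 + 0 = 9)
-108*(w + 58) = -108*(9 + 58) = -108*67 = -7236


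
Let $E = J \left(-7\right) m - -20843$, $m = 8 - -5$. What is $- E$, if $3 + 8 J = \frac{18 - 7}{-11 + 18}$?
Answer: $- \frac{83437}{4} \approx -20859.0$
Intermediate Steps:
$J = - \frac{5}{28}$ ($J = - \frac{3}{8} + \frac{\left(18 - 7\right) \frac{1}{-11 + 18}}{8} = - \frac{3}{8} + \frac{11 \cdot \frac{1}{7}}{8} = - \frac{3}{8} + \frac{1}{8} \cdot \frac{11}{7} = - \frac{3}{8} + \frac{11}{56} = - \frac{5}{28} \approx -0.17857$)
$m = 13$ ($m = 8 + 5 = 13$)
$E = \frac{83437}{4}$ ($E = \left(- \frac{5}{28}\right) \left(-7\right) 13 - -20843 = \frac{5}{4} \cdot 13 + 20843 = \frac{65}{4} + 20843 = \frac{83437}{4} \approx 20859.0$)
$- E = \left(-1\right) \frac{83437}{4} = - \frac{83437}{4}$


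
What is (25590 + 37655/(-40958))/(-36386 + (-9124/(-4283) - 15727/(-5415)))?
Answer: -24307481281996425/34558867012709102 ≈ -0.70336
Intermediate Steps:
(25590 + 37655/(-40958))/(-36386 + (-9124/(-4283) - 15727/(-5415))) = (25590 + 37655*(-1/40958))/(-36386 + (-9124*(-1/4283) - 15727*(-1/5415))) = (25590 - 37655/40958)/(-36386 + (9124/4283 + 15727/5415)) = 1048077565/(40958*(-36386 + 116765201/23192445)) = 1048077565/(40958*(-843763538569/23192445)) = (1048077565/40958)*(-23192445/843763538569) = -24307481281996425/34558867012709102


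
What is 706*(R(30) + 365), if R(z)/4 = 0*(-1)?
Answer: 257690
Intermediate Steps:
R(z) = 0 (R(z) = 4*(0*(-1)) = 4*0 = 0)
706*(R(30) + 365) = 706*(0 + 365) = 706*365 = 257690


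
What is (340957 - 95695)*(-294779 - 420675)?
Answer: -175473678948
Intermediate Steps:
(340957 - 95695)*(-294779 - 420675) = 245262*(-715454) = -175473678948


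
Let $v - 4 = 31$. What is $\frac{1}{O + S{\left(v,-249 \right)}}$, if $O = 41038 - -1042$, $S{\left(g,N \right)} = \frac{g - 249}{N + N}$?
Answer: $\frac{249}{10478027} \approx 2.3764 \cdot 10^{-5}$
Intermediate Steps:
$v = 35$ ($v = 4 + 31 = 35$)
$S{\left(g,N \right)} = \frac{-249 + g}{2 N}$
$O = 42080$ ($O = 41038 + 1042 = 42080$)
$\frac{1}{O + S{\left(v,-249 \right)}} = \frac{1}{42080 + \frac{-249 + 35}{2 \left(-249\right)}} = \frac{1}{42080 + \frac{1}{2} \left(- \frac{1}{249}\right) \left(-214\right)} = \frac{1}{42080 + \frac{107}{249}} = \frac{1}{\frac{10478027}{249}} = \frac{249}{10478027}$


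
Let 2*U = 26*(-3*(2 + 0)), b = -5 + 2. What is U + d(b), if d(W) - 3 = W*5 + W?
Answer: -93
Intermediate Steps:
b = -3
d(W) = 3 + 6*W (d(W) = 3 + (W*5 + W) = 3 + (5*W + W) = 3 + 6*W)
U = -78 (U = (26*(-3*(2 + 0)))/2 = (26*(-3*2))/2 = (26*(-6))/2 = (½)*(-156) = -78)
U + d(b) = -78 + (3 + 6*(-3)) = -78 + (3 - 18) = -78 - 15 = -93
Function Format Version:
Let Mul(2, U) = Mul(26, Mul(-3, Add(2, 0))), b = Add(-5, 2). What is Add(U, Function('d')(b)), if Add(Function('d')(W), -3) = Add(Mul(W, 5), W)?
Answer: -93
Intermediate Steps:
b = -3
Function('d')(W) = Add(3, Mul(6, W)) (Function('d')(W) = Add(3, Add(Mul(W, 5), W)) = Add(3, Add(Mul(5, W), W)) = Add(3, Mul(6, W)))
U = -78 (U = Mul(Rational(1, 2), Mul(26, Mul(-3, Add(2, 0)))) = Mul(Rational(1, 2), Mul(26, Mul(-3, 2))) = Mul(Rational(1, 2), Mul(26, -6)) = Mul(Rational(1, 2), -156) = -78)
Add(U, Function('d')(b)) = Add(-78, Add(3, Mul(6, -3))) = Add(-78, Add(3, -18)) = Add(-78, -15) = -93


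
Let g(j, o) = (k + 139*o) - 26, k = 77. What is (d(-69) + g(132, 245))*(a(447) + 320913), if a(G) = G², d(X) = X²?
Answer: 20238901974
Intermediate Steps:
g(j, o) = 51 + 139*o (g(j, o) = (77 + 139*o) - 26 = 51 + 139*o)
(d(-69) + g(132, 245))*(a(447) + 320913) = ((-69)² + (51 + 139*245))*(447² + 320913) = (4761 + (51 + 34055))*(199809 + 320913) = (4761 + 34106)*520722 = 38867*520722 = 20238901974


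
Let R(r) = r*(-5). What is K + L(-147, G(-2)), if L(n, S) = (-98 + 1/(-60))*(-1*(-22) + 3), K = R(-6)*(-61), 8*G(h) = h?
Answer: -51365/12 ≈ -4280.4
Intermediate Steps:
G(h) = h/8
R(r) = -5*r
K = -1830 (K = -5*(-6)*(-61) = 30*(-61) = -1830)
L(n, S) = -29405/12 (L(n, S) = (-98 - 1/60)*(22 + 3) = -5881/60*25 = -29405/12)
K + L(-147, G(-2)) = -1830 - 29405/12 = -51365/12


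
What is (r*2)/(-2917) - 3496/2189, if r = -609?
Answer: -7531630/6385313 ≈ -1.1795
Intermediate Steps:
(r*2)/(-2917) - 3496/2189 = -609*2/(-2917) - 3496/2189 = -1218*(-1/2917) - 3496*1/2189 = 1218/2917 - 3496/2189 = -7531630/6385313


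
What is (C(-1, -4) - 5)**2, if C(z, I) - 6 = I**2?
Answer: 289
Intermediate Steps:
C(z, I) = 6 + I**2
(C(-1, -4) - 5)**2 = ((6 + (-4)**2) - 5)**2 = ((6 + 16) - 5)**2 = (22 - 5)**2 = 17**2 = 289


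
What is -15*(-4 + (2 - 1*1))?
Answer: 45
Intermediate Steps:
-15*(-4 + (2 - 1*1)) = -15*(-4 + (2 - 1)) = -15*(-4 + 1) = -15*(-3) = 45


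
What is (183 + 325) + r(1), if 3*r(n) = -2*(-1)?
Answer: 1526/3 ≈ 508.67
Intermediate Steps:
r(n) = 2/3 (r(n) = (-2*(-1))/3 = (1/3)*2 = 2/3)
(183 + 325) + r(1) = (183 + 325) + 2/3 = 508 + 2/3 = 1526/3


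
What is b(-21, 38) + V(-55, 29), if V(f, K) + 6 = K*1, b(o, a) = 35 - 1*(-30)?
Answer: 88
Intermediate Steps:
b(o, a) = 65 (b(o, a) = 35 + 30 = 65)
V(f, K) = -6 + K (V(f, K) = -6 + K*1 = -6 + K)
b(-21, 38) + V(-55, 29) = 65 + (-6 + 29) = 65 + 23 = 88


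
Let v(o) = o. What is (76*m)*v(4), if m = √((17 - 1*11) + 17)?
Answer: 304*√23 ≈ 1457.9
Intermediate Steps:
m = √23 (m = √((17 - 11) + 17) = √(6 + 17) = √23 ≈ 4.7958)
(76*m)*v(4) = (76*√23)*4 = 304*√23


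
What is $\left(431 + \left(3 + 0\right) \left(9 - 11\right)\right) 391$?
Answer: $166175$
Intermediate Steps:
$\left(431 + \left(3 + 0\right) \left(9 - 11\right)\right) 391 = \left(431 + 3 \left(-2\right)\right) 391 = \left(431 - 6\right) 391 = 425 \cdot 391 = 166175$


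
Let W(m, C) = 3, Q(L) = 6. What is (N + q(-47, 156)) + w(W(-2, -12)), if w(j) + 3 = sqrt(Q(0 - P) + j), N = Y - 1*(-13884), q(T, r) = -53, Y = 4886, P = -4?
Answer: 18717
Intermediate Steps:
N = 18770 (N = 4886 - 1*(-13884) = 4886 + 13884 = 18770)
w(j) = -3 + sqrt(6 + j)
(N + q(-47, 156)) + w(W(-2, -12)) = (18770 - 53) + (-3 + sqrt(6 + 3)) = 18717 + (-3 + sqrt(9)) = 18717 + (-3 + 3) = 18717 + 0 = 18717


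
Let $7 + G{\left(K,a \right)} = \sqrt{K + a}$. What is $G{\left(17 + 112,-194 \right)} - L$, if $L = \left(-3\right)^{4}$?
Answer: $-88 + i \sqrt{65} \approx -88.0 + 8.0623 i$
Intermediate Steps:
$G{\left(K,a \right)} = -7 + \sqrt{K + a}$
$L = 81$
$G{\left(17 + 112,-194 \right)} - L = \left(-7 + \sqrt{\left(17 + 112\right) - 194}\right) - 81 = \left(-7 + \sqrt{129 - 194}\right) - 81 = \left(-7 + \sqrt{-65}\right) - 81 = \left(-7 + i \sqrt{65}\right) - 81 = -88 + i \sqrt{65}$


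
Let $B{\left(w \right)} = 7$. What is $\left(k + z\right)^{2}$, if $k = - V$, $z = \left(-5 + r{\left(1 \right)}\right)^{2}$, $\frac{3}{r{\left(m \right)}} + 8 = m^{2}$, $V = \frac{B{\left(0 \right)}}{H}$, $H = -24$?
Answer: $\frac{1224930001}{1382976} \approx 885.72$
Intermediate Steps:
$V = - \frac{7}{24}$ ($V = \frac{7}{-24} = 7 \left(- \frac{1}{24}\right) = - \frac{7}{24} \approx -0.29167$)
$r{\left(m \right)} = \frac{3}{-8 + m^{2}}$
$z = \frac{1444}{49}$ ($z = \left(-5 + \frac{3}{-8 + 1^{2}}\right)^{2} = \left(-5 + \frac{3}{-8 + 1}\right)^{2} = \left(-5 + \frac{3}{-7}\right)^{2} = \left(-5 + 3 \left(- \frac{1}{7}\right)\right)^{2} = \left(-5 - \frac{3}{7}\right)^{2} = \left(- \frac{38}{7}\right)^{2} = \frac{1444}{49} \approx 29.469$)
$k = \frac{7}{24}$ ($k = \left(-1\right) \left(- \frac{7}{24}\right) = \frac{7}{24} \approx 0.29167$)
$\left(k + z\right)^{2} = \left(\frac{7}{24} + \frac{1444}{49}\right)^{2} = \left(\frac{34999}{1176}\right)^{2} = \frac{1224930001}{1382976}$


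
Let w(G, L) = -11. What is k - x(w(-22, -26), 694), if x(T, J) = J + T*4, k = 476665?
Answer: 476015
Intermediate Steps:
x(T, J) = J + 4*T
k - x(w(-22, -26), 694) = 476665 - (694 + 4*(-11)) = 476665 - (694 - 44) = 476665 - 1*650 = 476665 - 650 = 476015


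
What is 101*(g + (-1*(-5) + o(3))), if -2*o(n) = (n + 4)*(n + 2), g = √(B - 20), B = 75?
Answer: -2525/2 + 101*√55 ≈ -513.46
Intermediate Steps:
g = √55 (g = √(75 - 20) = √55 ≈ 7.4162)
o(n) = -(2 + n)*(4 + n)/2 (o(n) = -(n + 4)*(n + 2)/2 = -(4 + n)*(2 + n)/2 = -(2 + n)*(4 + n)/2)
101*(g + (-1*(-5) + o(3))) = 101*(√55 + (-1*(-5) + (-4 - 3*3 - ½*3²))) = 101*(√55 + (5 + (-4 - 9 - ½*9))) = 101*(√55 + (5 + (-4 - 9 - 9/2))) = 101*(√55 + (5 - 35/2)) = 101*(√55 - 25/2) = 101*(-25/2 + √55) = -2525/2 + 101*√55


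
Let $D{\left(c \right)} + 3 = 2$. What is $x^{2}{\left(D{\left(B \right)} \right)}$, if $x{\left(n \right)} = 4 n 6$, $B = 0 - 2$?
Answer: $576$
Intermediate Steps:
$B = -2$
$D{\left(c \right)} = -1$ ($D{\left(c \right)} = -3 + 2 = -1$)
$x{\left(n \right)} = 24 n$
$x^{2}{\left(D{\left(B \right)} \right)} = \left(24 \left(-1\right)\right)^{2} = \left(-24\right)^{2} = 576$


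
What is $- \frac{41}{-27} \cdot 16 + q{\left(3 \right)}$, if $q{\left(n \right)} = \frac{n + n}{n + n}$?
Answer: $\frac{683}{27} \approx 25.296$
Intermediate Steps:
$q{\left(n \right)} = 1$ ($q{\left(n \right)} = \frac{2 n}{2 n} = 2 n \frac{1}{2 n} = 1$)
$- \frac{41}{-27} \cdot 16 + q{\left(3 \right)} = - \frac{41}{-27} \cdot 16 + 1 = \left(-41\right) \left(- \frac{1}{27}\right) 16 + 1 = \frac{41}{27} \cdot 16 + 1 = \frac{656}{27} + 1 = \frac{683}{27}$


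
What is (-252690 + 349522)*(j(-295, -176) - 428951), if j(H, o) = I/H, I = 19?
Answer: -12253175893248/295 ≈ -4.1536e+10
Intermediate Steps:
j(H, o) = 19/H
(-252690 + 349522)*(j(-295, -176) - 428951) = (-252690 + 349522)*(19/(-295) - 428951) = 96832*(19*(-1/295) - 428951) = 96832*(-19/295 - 428951) = 96832*(-126540564/295) = -12253175893248/295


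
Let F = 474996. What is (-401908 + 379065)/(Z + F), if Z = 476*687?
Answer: -22843/802008 ≈ -0.028482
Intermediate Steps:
Z = 327012
(-401908 + 379065)/(Z + F) = (-401908 + 379065)/(327012 + 474996) = -22843/802008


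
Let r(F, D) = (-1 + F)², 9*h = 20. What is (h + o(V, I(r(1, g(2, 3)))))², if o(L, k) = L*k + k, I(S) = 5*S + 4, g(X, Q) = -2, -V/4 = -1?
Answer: 40000/81 ≈ 493.83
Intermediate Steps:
V = 4 (V = -4*(-1) = 4)
h = 20/9 (h = (⅑)*20 = 20/9 ≈ 2.2222)
I(S) = 4 + 5*S
o(L, k) = k + L*k
(h + o(V, I(r(1, g(2, 3)))))² = (20/9 + (4 + 5*(-1 + 1)²)*(1 + 4))² = (20/9 + (4 + 5*0²)*5)² = (20/9 + (4 + 5*0)*5)² = (20/9 + (4 + 0)*5)² = (20/9 + 4*5)² = (20/9 + 20)² = (200/9)² = 40000/81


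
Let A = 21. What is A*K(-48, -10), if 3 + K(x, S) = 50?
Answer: 987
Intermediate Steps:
K(x, S) = 47 (K(x, S) = -3 + 50 = 47)
A*K(-48, -10) = 21*47 = 987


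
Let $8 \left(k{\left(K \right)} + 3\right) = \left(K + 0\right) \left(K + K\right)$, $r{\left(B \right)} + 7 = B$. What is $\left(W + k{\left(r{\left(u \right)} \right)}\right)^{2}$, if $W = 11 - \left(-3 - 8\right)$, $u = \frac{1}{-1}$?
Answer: $1225$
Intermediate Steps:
$u = -1$
$r{\left(B \right)} = -7 + B$
$k{\left(K \right)} = -3 + \frac{K^{2}}{4}$ ($k{\left(K \right)} = -3 + \frac{\left(K + 0\right) \left(K + K\right)}{8} = -3 + \frac{K 2 K}{8} = -3 + \frac{2 K^{2}}{8} = -3 + \frac{K^{2}}{4}$)
$W = 22$ ($W = 11 - \left(-3 - 8\right) = 11 - -11 = 11 + 11 = 22$)
$\left(W + k{\left(r{\left(u \right)} \right)}\right)^{2} = \left(22 - \left(3 - \frac{\left(-7 - 1\right)^{2}}{4}\right)\right)^{2} = \left(22 - \left(3 - \frac{\left(-8\right)^{2}}{4}\right)\right)^{2} = \left(22 + \left(-3 + \frac{1}{4} \cdot 64\right)\right)^{2} = \left(22 + \left(-3 + 16\right)\right)^{2} = \left(22 + 13\right)^{2} = 35^{2} = 1225$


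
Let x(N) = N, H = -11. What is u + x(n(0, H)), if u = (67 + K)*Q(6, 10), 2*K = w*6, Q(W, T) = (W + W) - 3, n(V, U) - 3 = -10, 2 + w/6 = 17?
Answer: 3026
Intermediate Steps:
w = 90 (w = -12 + 6*17 = -12 + 102 = 90)
n(V, U) = -7 (n(V, U) = 3 - 10 = -7)
Q(W, T) = -3 + 2*W (Q(W, T) = 2*W - 3 = -3 + 2*W)
K = 270 (K = (90*6)/2 = (½)*540 = 270)
u = 3033 (u = (67 + 270)*(-3 + 2*6) = 337*(-3 + 12) = 337*9 = 3033)
u + x(n(0, H)) = 3033 - 7 = 3026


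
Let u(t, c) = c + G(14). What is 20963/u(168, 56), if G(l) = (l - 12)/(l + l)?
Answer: 293482/785 ≈ 373.86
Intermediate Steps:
G(l) = (-12 + l)/(2*l) (G(l) = (-12 + l)/((2*l)) = (-12 + l)*(1/(2*l)) = (-12 + l)/(2*l))
u(t, c) = 1/14 + c (u(t, c) = c + (½)*(-12 + 14)/14 = c + (½)*(1/14)*2 = c + 1/14 = 1/14 + c)
20963/u(168, 56) = 20963/(1/14 + 56) = 20963/(785/14) = 20963*(14/785) = 293482/785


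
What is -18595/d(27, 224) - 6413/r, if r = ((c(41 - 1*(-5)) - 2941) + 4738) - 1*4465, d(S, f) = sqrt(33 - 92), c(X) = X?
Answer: 6413/2622 + 18595*I*sqrt(59)/59 ≈ 2.4458 + 2420.9*I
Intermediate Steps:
d(S, f) = I*sqrt(59) (d(S, f) = sqrt(-59) = I*sqrt(59))
r = -2622 (r = (((41 - 1*(-5)) - 2941) + 4738) - 1*4465 = (((41 + 5) - 2941) + 4738) - 4465 = ((46 - 2941) + 4738) - 4465 = (-2895 + 4738) - 4465 = 1843 - 4465 = -2622)
-18595/d(27, 224) - 6413/r = -18595*(-I*sqrt(59)/59) - 6413/(-2622) = -(-18595)*I*sqrt(59)/59 - 6413*(-1/2622) = 18595*I*sqrt(59)/59 + 6413/2622 = 6413/2622 + 18595*I*sqrt(59)/59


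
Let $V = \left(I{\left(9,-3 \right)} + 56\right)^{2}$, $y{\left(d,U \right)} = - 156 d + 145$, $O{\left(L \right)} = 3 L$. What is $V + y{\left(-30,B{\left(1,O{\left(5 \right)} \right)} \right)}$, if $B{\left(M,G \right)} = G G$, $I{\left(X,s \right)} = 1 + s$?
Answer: $7741$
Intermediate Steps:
$B{\left(M,G \right)} = G^{2}$
$y{\left(d,U \right)} = 145 - 156 d$
$V = 2916$ ($V = \left(\left(1 - 3\right) + 56\right)^{2} = \left(-2 + 56\right)^{2} = 54^{2} = 2916$)
$V + y{\left(-30,B{\left(1,O{\left(5 \right)} \right)} \right)} = 2916 + \left(145 - -4680\right) = 2916 + \left(145 + 4680\right) = 2916 + 4825 = 7741$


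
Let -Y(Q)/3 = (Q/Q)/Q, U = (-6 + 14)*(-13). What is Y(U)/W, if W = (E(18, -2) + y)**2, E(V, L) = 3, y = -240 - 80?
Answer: 3/10450856 ≈ 2.8706e-7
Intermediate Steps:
y = -320
U = -104 (U = 8*(-13) = -104)
W = 100489 (W = (3 - 320)**2 = (-317)**2 = 100489)
Y(Q) = -3/Q (Y(Q) = -3*Q/Q/Q = -3/Q)
Y(U)/W = -3/(-104)/100489 = -3*(-1/104)*(1/100489) = (3/104)*(1/100489) = 3/10450856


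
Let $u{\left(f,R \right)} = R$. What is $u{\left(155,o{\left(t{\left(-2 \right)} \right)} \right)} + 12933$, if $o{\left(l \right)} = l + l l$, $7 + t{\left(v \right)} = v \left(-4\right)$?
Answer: $12935$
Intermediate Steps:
$t{\left(v \right)} = -7 - 4 v$ ($t{\left(v \right)} = -7 + v \left(-4\right) = -7 - 4 v$)
$o{\left(l \right)} = l + l^{2}$
$u{\left(155,o{\left(t{\left(-2 \right)} \right)} \right)} + 12933 = \left(-7 - -8\right) \left(1 - -1\right) + 12933 = \left(-7 + 8\right) \left(1 + \left(-7 + 8\right)\right) + 12933 = 1 \left(1 + 1\right) + 12933 = 1 \cdot 2 + 12933 = 2 + 12933 = 12935$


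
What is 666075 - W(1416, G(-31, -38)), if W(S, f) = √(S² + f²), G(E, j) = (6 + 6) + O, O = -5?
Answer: 666075 - √2005105 ≈ 6.6466e+5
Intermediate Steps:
G(E, j) = 7 (G(E, j) = (6 + 6) - 5 = 12 - 5 = 7)
666075 - W(1416, G(-31, -38)) = 666075 - √(1416² + 7²) = 666075 - √(2005056 + 49) = 666075 - √2005105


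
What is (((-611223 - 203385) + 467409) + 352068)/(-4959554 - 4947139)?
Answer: -1623/3302231 ≈ -0.00049149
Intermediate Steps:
(((-611223 - 203385) + 467409) + 352068)/(-4959554 - 4947139) = ((-814608 + 467409) + 352068)/(-9906693) = (-347199 + 352068)*(-1/9906693) = 4869*(-1/9906693) = -1623/3302231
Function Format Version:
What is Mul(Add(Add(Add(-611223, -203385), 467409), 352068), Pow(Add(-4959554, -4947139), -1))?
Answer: Rational(-1623, 3302231) ≈ -0.00049149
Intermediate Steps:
Mul(Add(Add(Add(-611223, -203385), 467409), 352068), Pow(Add(-4959554, -4947139), -1)) = Mul(Add(Add(-814608, 467409), 352068), Pow(-9906693, -1)) = Mul(Add(-347199, 352068), Rational(-1, 9906693)) = Mul(4869, Rational(-1, 9906693)) = Rational(-1623, 3302231)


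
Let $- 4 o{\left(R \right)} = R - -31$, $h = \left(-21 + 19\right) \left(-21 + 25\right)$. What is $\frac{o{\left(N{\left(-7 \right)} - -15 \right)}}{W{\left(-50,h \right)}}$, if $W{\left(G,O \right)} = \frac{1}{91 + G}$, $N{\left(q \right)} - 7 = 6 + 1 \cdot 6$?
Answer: $- \frac{2665}{4} \approx -666.25$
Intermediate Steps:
$N{\left(q \right)} = 19$ ($N{\left(q \right)} = 7 + \left(6 + 1 \cdot 6\right) = 7 + \left(6 + 6\right) = 7 + 12 = 19$)
$h = -8$ ($h = \left(-2\right) 4 = -8$)
$o{\left(R \right)} = - \frac{31}{4} - \frac{R}{4}$ ($o{\left(R \right)} = - \frac{R - -31}{4} = - \frac{R + 31}{4} = - \frac{31 + R}{4} = - \frac{31}{4} - \frac{R}{4}$)
$\frac{o{\left(N{\left(-7 \right)} - -15 \right)}}{W{\left(-50,h \right)}} = \frac{- \frac{31}{4} - \frac{19 - -15}{4}}{\frac{1}{91 - 50}} = \frac{- \frac{31}{4} - \frac{19 + 15}{4}}{\frac{1}{41}} = \left(- \frac{31}{4} - \frac{17}{2}\right) \frac{1}{\frac{1}{41}} = \left(- \frac{31}{4} - \frac{17}{2}\right) 41 = \left(- \frac{65}{4}\right) 41 = - \frac{2665}{4}$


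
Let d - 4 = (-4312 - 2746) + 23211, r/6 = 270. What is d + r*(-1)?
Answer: 14537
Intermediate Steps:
r = 1620 (r = 6*270 = 1620)
d = 16157 (d = 4 + ((-4312 - 2746) + 23211) = 4 + (-7058 + 23211) = 4 + 16153 = 16157)
d + r*(-1) = 16157 + 1620*(-1) = 16157 - 1620 = 14537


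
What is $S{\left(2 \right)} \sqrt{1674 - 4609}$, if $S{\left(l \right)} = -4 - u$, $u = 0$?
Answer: $- 4 i \sqrt{2935} \approx - 216.7 i$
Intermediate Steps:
$S{\left(l \right)} = -4$ ($S{\left(l \right)} = -4 - 0 = -4 + 0 = -4$)
$S{\left(2 \right)} \sqrt{1674 - 4609} = - 4 \sqrt{1674 - 4609} = - 4 \sqrt{-2935} = - 4 i \sqrt{2935}$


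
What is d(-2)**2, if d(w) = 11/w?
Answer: 121/4 ≈ 30.250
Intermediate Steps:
d(-2)**2 = (11/(-2))**2 = (11*(-1/2))**2 = (-11/2)**2 = 121/4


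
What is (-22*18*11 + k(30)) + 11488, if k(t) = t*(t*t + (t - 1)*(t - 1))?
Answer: 59362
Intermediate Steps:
k(t) = t*(t² + (-1 + t)²) (k(t) = t*(t² + (-1 + t)*(-1 + t)) = t*(t² + (-1 + t)²))
(-22*18*11 + k(30)) + 11488 = (-22*18*11 + 30*(30² + (-1 + 30)²)) + 11488 = (-396*11 + 30*(900 + 29²)) + 11488 = (-4356 + 30*(900 + 841)) + 11488 = (-4356 + 30*1741) + 11488 = (-4356 + 52230) + 11488 = 47874 + 11488 = 59362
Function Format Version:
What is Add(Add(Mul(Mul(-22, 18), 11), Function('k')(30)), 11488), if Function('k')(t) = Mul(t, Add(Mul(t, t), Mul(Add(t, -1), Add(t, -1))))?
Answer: 59362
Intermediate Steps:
Function('k')(t) = Mul(t, Add(Pow(t, 2), Pow(Add(-1, t), 2))) (Function('k')(t) = Mul(t, Add(Pow(t, 2), Mul(Add(-1, t), Add(-1, t)))) = Mul(t, Add(Pow(t, 2), Pow(Add(-1, t), 2))))
Add(Add(Mul(Mul(-22, 18), 11), Function('k')(30)), 11488) = Add(Add(Mul(Mul(-22, 18), 11), Mul(30, Add(Pow(30, 2), Pow(Add(-1, 30), 2)))), 11488) = Add(Add(Mul(-396, 11), Mul(30, Add(900, Pow(29, 2)))), 11488) = Add(Add(-4356, Mul(30, Add(900, 841))), 11488) = Add(Add(-4356, Mul(30, 1741)), 11488) = Add(Add(-4356, 52230), 11488) = Add(47874, 11488) = 59362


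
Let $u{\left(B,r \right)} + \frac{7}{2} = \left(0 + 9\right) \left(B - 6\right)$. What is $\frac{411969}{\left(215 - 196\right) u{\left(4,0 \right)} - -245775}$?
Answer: $\frac{823938}{490733} \approx 1.679$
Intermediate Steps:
$u{\left(B,r \right)} = - \frac{115}{2} + 9 B$ ($u{\left(B,r \right)} = - \frac{7}{2} + \left(0 + 9\right) \left(B - 6\right) = - \frac{7}{2} + 9 \left(-6 + B\right) = - \frac{7}{2} + \left(-54 + 9 B\right) = - \frac{115}{2} + 9 B$)
$\frac{411969}{\left(215 - 196\right) u{\left(4,0 \right)} - -245775} = \frac{411969}{\left(215 - 196\right) \left(- \frac{115}{2} + 9 \cdot 4\right) - -245775} = \frac{411969}{\left(215 - 196\right) \left(- \frac{115}{2} + 36\right) + 245775} = \frac{411969}{19 \left(- \frac{43}{2}\right) + 245775} = \frac{411969}{- \frac{817}{2} + 245775} = \frac{411969}{\frac{490733}{2}} = 411969 \cdot \frac{2}{490733} = \frac{823938}{490733}$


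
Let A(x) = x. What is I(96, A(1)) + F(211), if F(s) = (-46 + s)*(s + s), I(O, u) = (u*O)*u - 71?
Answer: 69655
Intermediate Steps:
I(O, u) = -71 + O*u² (I(O, u) = (O*u)*u - 71 = O*u² - 71 = -71 + O*u²)
F(s) = 2*s*(-46 + s) (F(s) = (-46 + s)*(2*s) = 2*s*(-46 + s))
I(96, A(1)) + F(211) = (-71 + 96*1²) + 2*211*(-46 + 211) = (-71 + 96*1) + 2*211*165 = (-71 + 96) + 69630 = 25 + 69630 = 69655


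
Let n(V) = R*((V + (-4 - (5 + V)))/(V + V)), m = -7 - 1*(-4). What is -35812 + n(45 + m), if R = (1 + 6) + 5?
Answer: -250693/7 ≈ -35813.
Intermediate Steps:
m = -3 (m = -7 + 4 = -3)
R = 12 (R = 7 + 5 = 12)
n(V) = -54/V (n(V) = 12*((V + (-4 - (5 + V)))/(V + V)) = 12*((V + (-4 + (-5 - V)))/((2*V))) = 12*((V + (-9 - V))*(1/(2*V))) = 12*(-9/(2*V)) = -54/V)
-35812 + n(45 + m) = -35812 - 54/(45 - 3) = -35812 - 54/42 = -35812 - 54*1/42 = -35812 - 9/7 = -250693/7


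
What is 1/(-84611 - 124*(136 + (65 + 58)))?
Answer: -1/116727 ≈ -8.5670e-6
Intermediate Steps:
1/(-84611 - 124*(136 + (65 + 58))) = 1/(-84611 - 124*(136 + 123)) = 1/(-84611 - 124*259) = 1/(-84611 - 32116) = 1/(-116727) = -1/116727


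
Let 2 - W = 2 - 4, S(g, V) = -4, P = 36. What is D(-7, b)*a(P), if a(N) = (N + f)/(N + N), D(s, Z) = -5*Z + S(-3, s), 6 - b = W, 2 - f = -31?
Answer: -161/12 ≈ -13.417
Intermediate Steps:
f = 33 (f = 2 - 1*(-31) = 2 + 31 = 33)
W = 4 (W = 2 - (2 - 4) = 2 - 1*(-2) = 2 + 2 = 4)
b = 2 (b = 6 - 1*4 = 6 - 4 = 2)
D(s, Z) = -4 - 5*Z (D(s, Z) = -5*Z - 4 = -4 - 5*Z)
a(N) = (33 + N)/(2*N) (a(N) = (N + 33)/(N + N) = (33 + N)/((2*N)) = (33 + N)*(1/(2*N)) = (33 + N)/(2*N))
D(-7, b)*a(P) = (-4 - 5*2)*((½)*(33 + 36)/36) = (-4 - 10)*((½)*(1/36)*69) = -14*23/24 = -161/12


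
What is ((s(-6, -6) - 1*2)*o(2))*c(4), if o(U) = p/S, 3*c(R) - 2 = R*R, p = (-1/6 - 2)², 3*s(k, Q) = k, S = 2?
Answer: -169/3 ≈ -56.333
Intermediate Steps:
s(k, Q) = k/3
p = 169/36 (p = (-1*⅙ - 2)² = (-⅙ - 2)² = (-13/6)² = 169/36 ≈ 4.6944)
c(R) = ⅔ + R²/3 (c(R) = ⅔ + (R*R)/3 = ⅔ + R²/3)
o(U) = 169/72 (o(U) = (169/36)/2 = (169/36)*(½) = 169/72)
((s(-6, -6) - 1*2)*o(2))*c(4) = (((⅓)*(-6) - 1*2)*(169/72))*(⅔ + (⅓)*4²) = ((-2 - 2)*(169/72))*(⅔ + (⅓)*16) = (-4*169/72)*(⅔ + 16/3) = -169/18*6 = -169/3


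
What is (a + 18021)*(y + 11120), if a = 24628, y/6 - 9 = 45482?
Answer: 12115130834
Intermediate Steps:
y = 272946 (y = 54 + 6*45482 = 54 + 272892 = 272946)
(a + 18021)*(y + 11120) = (24628 + 18021)*(272946 + 11120) = 42649*284066 = 12115130834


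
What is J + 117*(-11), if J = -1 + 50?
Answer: -1238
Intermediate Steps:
J = 49
J + 117*(-11) = 49 + 117*(-11) = 49 - 1287 = -1238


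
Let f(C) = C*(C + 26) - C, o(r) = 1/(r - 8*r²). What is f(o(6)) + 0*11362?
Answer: -7049/79524 ≈ -0.088640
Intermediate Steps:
f(C) = -C + C*(26 + C) (f(C) = C*(26 + C) - C = -C + C*(26 + C))
f(o(6)) + 0*11362 = (-1/(6*(-1 + 8*6)))*(25 - 1/(6*(-1 + 8*6))) + 0*11362 = (-1*⅙/(-1 + 48))*(25 - 1*⅙/(-1 + 48)) + 0 = (-1*⅙/47)*(25 - 1*⅙/47) + 0 = (-1*⅙*1/47)*(25 - 1*⅙*1/47) + 0 = -(25 - 1/282)/282 + 0 = -1/282*7049/282 + 0 = -7049/79524 + 0 = -7049/79524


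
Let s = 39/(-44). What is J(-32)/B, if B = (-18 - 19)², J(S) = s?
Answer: -39/60236 ≈ -0.00064745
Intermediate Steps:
s = -39/44 (s = 39*(-1/44) = -39/44 ≈ -0.88636)
J(S) = -39/44
B = 1369 (B = (-37)² = 1369)
J(-32)/B = -39/44/1369 = -39/44*1/1369 = -39/60236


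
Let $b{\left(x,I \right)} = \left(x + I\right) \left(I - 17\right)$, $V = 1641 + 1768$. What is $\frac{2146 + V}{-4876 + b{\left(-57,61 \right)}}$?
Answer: $- \frac{1111}{940} \approx -1.1819$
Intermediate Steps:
$V = 3409$
$b{\left(x,I \right)} = \left(-17 + I\right) \left(I + x\right)$ ($b{\left(x,I \right)} = \left(I + x\right) \left(-17 + I\right) = \left(-17 + I\right) \left(I + x\right)$)
$\frac{2146 + V}{-4876 + b{\left(-57,61 \right)}} = \frac{2146 + 3409}{-4876 + \left(61^{2} - 1037 - -969 + 61 \left(-57\right)\right)} = \frac{5555}{-4876 + \left(3721 - 1037 + 969 - 3477\right)} = \frac{5555}{-4876 + 176} = \frac{5555}{-4700} = 5555 \left(- \frac{1}{4700}\right) = - \frac{1111}{940}$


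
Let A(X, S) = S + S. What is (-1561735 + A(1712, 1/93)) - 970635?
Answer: -235510408/93 ≈ -2.5324e+6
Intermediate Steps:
A(X, S) = 2*S
(-1561735 + A(1712, 1/93)) - 970635 = (-1561735 + 2/93) - 970635 = -145241353/93 - 970635 = -235510408/93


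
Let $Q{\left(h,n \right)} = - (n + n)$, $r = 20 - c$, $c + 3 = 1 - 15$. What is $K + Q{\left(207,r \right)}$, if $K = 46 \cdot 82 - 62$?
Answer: $3636$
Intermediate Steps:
$c = -17$ ($c = -3 + \left(1 - 15\right) = -3 - 14 = -17$)
$r = 37$ ($r = 20 - -17 = 20 + 17 = 37$)
$Q{\left(h,n \right)} = - 2 n$
$K = 3710$ ($K = 3772 - 62 = 3710$)
$K + Q{\left(207,r \right)} = 3710 - 74 = 3636$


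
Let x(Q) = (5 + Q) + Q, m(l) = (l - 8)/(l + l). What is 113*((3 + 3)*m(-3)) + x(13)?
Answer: 1274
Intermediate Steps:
m(l) = (-8 + l)/(2*l) (m(l) = (-8 + l)/((2*l)) = (-8 + l)*(1/(2*l)) = (-8 + l)/(2*l))
x(Q) = 5 + 2*Q
113*((3 + 3)*m(-3)) + x(13) = 113*((3 + 3)*((½)*(-8 - 3)/(-3))) + (5 + 2*13) = 113*(6*((½)*(-⅓)*(-11))) + (5 + 26) = 113*(6*(11/6)) + 31 = 113*11 + 31 = 1243 + 31 = 1274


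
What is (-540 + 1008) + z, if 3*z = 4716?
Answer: 2040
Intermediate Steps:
z = 1572 (z = (1/3)*4716 = 1572)
(-540 + 1008) + z = (-540 + 1008) + 1572 = 468 + 1572 = 2040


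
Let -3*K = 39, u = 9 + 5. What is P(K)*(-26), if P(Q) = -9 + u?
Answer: -130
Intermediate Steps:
u = 14
K = -13 (K = -1/3*39 = -13)
P(Q) = 5 (P(Q) = -9 + 14 = 5)
P(K)*(-26) = 5*(-26) = -130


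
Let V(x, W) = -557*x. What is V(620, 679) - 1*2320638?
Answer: -2665978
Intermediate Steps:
V(620, 679) - 1*2320638 = -557*620 - 1*2320638 = -345340 - 2320638 = -2665978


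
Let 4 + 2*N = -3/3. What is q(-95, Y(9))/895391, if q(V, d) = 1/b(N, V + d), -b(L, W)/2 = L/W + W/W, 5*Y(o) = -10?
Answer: -97/178182809 ≈ -5.4438e-7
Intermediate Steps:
Y(o) = -2 (Y(o) = (⅕)*(-10) = -2)
N = -5/2 (N = -2 + (-3/3)/2 = -2 + (-3*⅓)/2 = -2 + (½)*(-1) = -2 - ½ = -5/2 ≈ -2.5000)
b(L, W) = -2 - 2*L/W (b(L, W) = -2*(L/W + W/W) = -2*(L/W + 1) = -2*(1 + L/W) = -2 - 2*L/W)
q(V, d) = 1/(-2 + 5/(V + d)) (q(V, d) = 1/(-2 - 2*(-5/2)/(V + d)) = 1/(-2 + 5/(V + d)))
q(-95, Y(9))/895391 = ((-1*(-95) - 1*(-2))/(-5 + 2*(-95) + 2*(-2)))/895391 = ((95 + 2)/(-5 - 190 - 4))*(1/895391) = (97/(-199))*(1/895391) = -1/199*97*(1/895391) = -97/199*1/895391 = -97/178182809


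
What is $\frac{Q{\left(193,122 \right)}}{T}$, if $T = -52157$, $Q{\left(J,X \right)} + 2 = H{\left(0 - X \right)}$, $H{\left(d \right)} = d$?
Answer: $\frac{124}{52157} \approx 0.0023774$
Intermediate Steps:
$Q{\left(J,X \right)} = -2 - X$ ($Q{\left(J,X \right)} = -2 + \left(0 - X\right) = -2 - X$)
$\frac{Q{\left(193,122 \right)}}{T} = \frac{-2 - 122}{-52157} = \left(-2 - 122\right) \left(- \frac{1}{52157}\right) = \left(-124\right) \left(- \frac{1}{52157}\right) = \frac{124}{52157}$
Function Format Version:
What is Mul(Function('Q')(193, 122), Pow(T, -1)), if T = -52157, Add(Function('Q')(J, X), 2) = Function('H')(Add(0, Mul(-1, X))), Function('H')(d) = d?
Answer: Rational(124, 52157) ≈ 0.0023774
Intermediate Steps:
Function('Q')(J, X) = Add(-2, Mul(-1, X)) (Function('Q')(J, X) = Add(-2, Add(0, Mul(-1, X))) = Add(-2, Mul(-1, X)))
Mul(Function('Q')(193, 122), Pow(T, -1)) = Mul(Add(-2, Mul(-1, 122)), Pow(-52157, -1)) = Mul(Add(-2, -122), Rational(-1, 52157)) = Mul(-124, Rational(-1, 52157)) = Rational(124, 52157)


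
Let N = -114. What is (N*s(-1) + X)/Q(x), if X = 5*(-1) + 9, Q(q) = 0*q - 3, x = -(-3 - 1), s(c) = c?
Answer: -118/3 ≈ -39.333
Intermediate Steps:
x = 4 (x = -1*(-4) = 4)
Q(q) = -3 (Q(q) = 0 - 3 = -3)
X = 4 (X = -5 + 9 = 4)
(N*s(-1) + X)/Q(x) = (-114*(-1) + 4)/(-3) = (114 + 4)*(-⅓) = 118*(-⅓) = -118/3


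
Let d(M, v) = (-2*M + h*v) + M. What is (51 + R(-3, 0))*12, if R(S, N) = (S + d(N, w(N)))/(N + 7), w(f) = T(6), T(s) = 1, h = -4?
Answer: 600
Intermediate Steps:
w(f) = 1
d(M, v) = -M - 4*v (d(M, v) = (-2*M - 4*v) + M = (-4*v - 2*M) + M = -M - 4*v)
R(S, N) = (-4 + S - N)/(7 + N) (R(S, N) = (S + (-N - 4*1))/(N + 7) = (S + (-N - 4))/(7 + N) = (S + (-4 - N))/(7 + N) = (-4 + S - N)/(7 + N))
(51 + R(-3, 0))*12 = (51 + (-4 - 3 - 1*0)/(7 + 0))*12 = (51 + (-4 - 3 + 0)/7)*12 = (51 + (⅐)*(-7))*12 = (51 - 1)*12 = 50*12 = 600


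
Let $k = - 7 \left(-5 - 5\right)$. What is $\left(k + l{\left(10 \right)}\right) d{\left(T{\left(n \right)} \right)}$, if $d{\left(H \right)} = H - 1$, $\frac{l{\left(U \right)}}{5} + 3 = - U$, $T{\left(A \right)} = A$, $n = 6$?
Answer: $25$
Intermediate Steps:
$l{\left(U \right)} = -15 - 5 U$ ($l{\left(U \right)} = -15 + 5 \left(- U\right) = -15 - 5 U$)
$d{\left(H \right)} = -1 + H$ ($d{\left(H \right)} = H - 1 = -1 + H$)
$k = 70$ ($k = \left(-7\right) \left(-10\right) = 70$)
$\left(k + l{\left(10 \right)}\right) d{\left(T{\left(n \right)} \right)} = \left(70 - 65\right) \left(-1 + 6\right) = \left(70 - 65\right) 5 = 5 \cdot 5 = 25$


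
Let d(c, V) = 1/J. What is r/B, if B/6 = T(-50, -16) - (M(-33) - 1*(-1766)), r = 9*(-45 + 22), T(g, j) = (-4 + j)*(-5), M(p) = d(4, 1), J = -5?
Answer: 345/16658 ≈ 0.020711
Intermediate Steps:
d(c, V) = -⅕ (d(c, V) = 1/(-5) = 1*(-⅕) = -⅕)
M(p) = -⅕
T(g, j) = 20 - 5*j
r = -207 (r = 9*(-23) = -207)
B = -49974/5 (B = 6*((20 - 5*(-16)) - (-⅕ - 1*(-1766))) = 6*((20 + 80) - (-⅕ + 1766)) = 6*(100 - 1*8829/5) = 6*(100 - 8829/5) = 6*(-8329/5) = -49974/5 ≈ -9994.8)
r/B = -207/(-49974/5) = -207*(-5/49974) = 345/16658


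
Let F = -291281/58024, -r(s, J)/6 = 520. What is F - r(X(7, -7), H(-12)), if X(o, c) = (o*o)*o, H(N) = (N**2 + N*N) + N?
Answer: 180743599/58024 ≈ 3115.0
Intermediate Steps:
H(N) = N + 2*N**2 (H(N) = (N**2 + N**2) + N = 2*N**2 + N = N + 2*N**2)
X(o, c) = o**3 (X(o, c) = o**2*o = o**3)
r(s, J) = -3120 (r(s, J) = -6*520 = -3120)
F = -291281/58024 (F = -291281*1/58024 = -291281/58024 ≈ -5.0200)
F - r(X(7, -7), H(-12)) = -291281/58024 - 1*(-3120) = -291281/58024 + 3120 = 180743599/58024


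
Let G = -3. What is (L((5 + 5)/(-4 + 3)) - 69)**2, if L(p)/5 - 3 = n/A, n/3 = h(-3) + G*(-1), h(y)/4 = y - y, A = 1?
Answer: 81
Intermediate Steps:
h(y) = 0 (h(y) = 4*(y - y) = 4*0 = 0)
n = 9 (n = 3*(0 - 3*(-1)) = 3*(0 + 3) = 3*3 = 9)
L(p) = 60 (L(p) = 15 + 5*(9/1) = 15 + 5*(9*1) = 15 + 5*9 = 15 + 45 = 60)
(L((5 + 5)/(-4 + 3)) - 69)**2 = (60 - 69)**2 = (-9)**2 = 81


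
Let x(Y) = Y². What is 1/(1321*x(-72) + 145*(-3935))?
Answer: 1/6277489 ≈ 1.5930e-7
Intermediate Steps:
1/(1321*x(-72) + 145*(-3935)) = 1/(1321*(-72)² + 145*(-3935)) = 1/(1321*5184 - 570575) = 1/(6848064 - 570575) = 1/6277489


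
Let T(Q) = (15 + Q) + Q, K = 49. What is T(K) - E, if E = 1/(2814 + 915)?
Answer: 421376/3729 ≈ 113.00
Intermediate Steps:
E = 1/3729 ≈ 0.00026817
T(Q) = 15 + 2*Q
T(K) - E = (15 + 2*49) - 1*1/3729 = (15 + 98) - 1/3729 = 113 - 1/3729 = 421376/3729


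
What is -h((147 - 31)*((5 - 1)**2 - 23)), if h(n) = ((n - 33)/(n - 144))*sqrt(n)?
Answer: -845*I*sqrt(203)/478 ≈ -25.187*I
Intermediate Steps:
h(n) = sqrt(n)*(-33 + n)/(-144 + n) (h(n) = ((-33 + n)/(-144 + n))*sqrt(n) = sqrt(n)*(-33 + n)/(-144 + n))
-h((147 - 31)*((5 - 1)**2 - 23)) = -sqrt((147 - 31)*((5 - 1)**2 - 23))*(-33 + (147 - 31)*((5 - 1)**2 - 23))/(-144 + (147 - 31)*((5 - 1)**2 - 23)) = -sqrt(116*(4**2 - 23))*(-33 + 116*(4**2 - 23))/(-144 + 116*(4**2 - 23)) = -sqrt(116*(16 - 23))*(-33 + 116*(16 - 23))/(-144 + 116*(16 - 23)) = -sqrt(116*(-7))*(-33 + 116*(-7))/(-144 + 116*(-7)) = -sqrt(-812)*(-33 - 812)/(-144 - 812) = -2*I*sqrt(203)*(-845)/(-956) = -2*I*sqrt(203)*(-1)*(-845)/956 = -845*I*sqrt(203)/478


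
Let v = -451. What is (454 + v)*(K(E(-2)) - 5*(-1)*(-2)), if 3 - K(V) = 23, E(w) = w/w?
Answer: -90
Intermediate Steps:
E(w) = 1
K(V) = -20 (K(V) = 3 - 1*23 = 3 - 23 = -20)
(454 + v)*(K(E(-2)) - 5*(-1)*(-2)) = (454 - 451)*(-20 - 5*(-1)*(-2)) = 3*(-20 + 5*(-2)) = 3*(-20 - 10) = 3*(-30) = -90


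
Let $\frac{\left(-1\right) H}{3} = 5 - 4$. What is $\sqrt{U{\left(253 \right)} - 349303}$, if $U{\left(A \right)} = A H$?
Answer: $i \sqrt{350062} \approx 591.66 i$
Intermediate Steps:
$H = -3$ ($H = - 3 \left(5 - 4\right) = \left(-3\right) 1 = -3$)
$U{\left(A \right)} = - 3 A$ ($U{\left(A \right)} = A \left(-3\right) = - 3 A$)
$\sqrt{U{\left(253 \right)} - 349303} = \sqrt{\left(-3\right) 253 - 349303} = \sqrt{-759 - 349303} = \sqrt{-350062} = i \sqrt{350062}$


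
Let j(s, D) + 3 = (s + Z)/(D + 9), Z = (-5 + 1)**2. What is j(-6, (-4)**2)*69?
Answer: -897/5 ≈ -179.40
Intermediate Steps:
Z = 16 (Z = (-4)**2 = 16)
j(s, D) = -3 + (16 + s)/(9 + D) (j(s, D) = -3 + (s + 16)/(D + 9) = -3 + (16 + s)/(9 + D))
j(-6, (-4)**2)*69 = ((-11 - 6 - 3*(-4)**2)/(9 + (-4)**2))*69 = ((-11 - 6 - 3*16)/(9 + 16))*69 = ((-11 - 6 - 48)/25)*69 = ((1/25)*(-65))*69 = -13/5*69 = -897/5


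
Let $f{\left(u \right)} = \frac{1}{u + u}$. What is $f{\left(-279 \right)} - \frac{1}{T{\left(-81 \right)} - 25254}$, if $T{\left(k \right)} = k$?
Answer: $- \frac{2753}{1570770} \approx -0.0017526$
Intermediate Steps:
$f{\left(u \right)} = \frac{1}{2 u}$
$f{\left(-279 \right)} - \frac{1}{T{\left(-81 \right)} - 25254} = \frac{1}{2 \left(-279\right)} - \frac{1}{-81 - 25254} = \frac{1}{2} \left(- \frac{1}{279}\right) - \frac{1}{-81 - 25254} = - \frac{1}{558} - \frac{1}{-25335} = - \frac{1}{558} - - \frac{1}{25335} = - \frac{1}{558} + \frac{1}{25335} = - \frac{2753}{1570770}$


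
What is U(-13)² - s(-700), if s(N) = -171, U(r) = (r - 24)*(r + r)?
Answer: 925615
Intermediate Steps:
U(r) = 2*r*(-24 + r) (U(r) = (-24 + r)*(2*r) = 2*r*(-24 + r))
U(-13)² - s(-700) = (2*(-13)*(-24 - 13))² - 1*(-171) = (2*(-13)*(-37))² + 171 = 962² + 171 = 925444 + 171 = 925615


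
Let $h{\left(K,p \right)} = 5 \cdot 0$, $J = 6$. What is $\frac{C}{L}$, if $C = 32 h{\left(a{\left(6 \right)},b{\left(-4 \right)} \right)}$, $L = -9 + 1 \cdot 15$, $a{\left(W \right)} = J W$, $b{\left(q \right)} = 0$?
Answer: $0$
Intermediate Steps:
$a{\left(W \right)} = 6 W$
$h{\left(K,p \right)} = 0$
$L = 6$ ($L = -9 + 15 = 6$)
$C = 0$ ($C = 32 \cdot 0 = 0$)
$\frac{C}{L} = \frac{0}{6} = 0 \cdot \frac{1}{6} = 0$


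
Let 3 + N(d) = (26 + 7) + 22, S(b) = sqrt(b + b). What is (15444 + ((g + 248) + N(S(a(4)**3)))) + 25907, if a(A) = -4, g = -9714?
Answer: 31937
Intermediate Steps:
S(b) = sqrt(2)*sqrt(b) (S(b) = sqrt(2*b) = sqrt(2)*sqrt(b))
N(d) = 52 (N(d) = -3 + ((26 + 7) + 22) = -3 + (33 + 22) = -3 + 55 = 52)
(15444 + ((g + 248) + N(S(a(4)**3)))) + 25907 = (15444 + ((-9714 + 248) + 52)) + 25907 = (15444 + (-9466 + 52)) + 25907 = (15444 - 9414) + 25907 = 6030 + 25907 = 31937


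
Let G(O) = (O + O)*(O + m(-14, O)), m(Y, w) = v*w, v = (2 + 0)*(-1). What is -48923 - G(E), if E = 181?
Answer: 16599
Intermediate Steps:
v = -2 (v = 2*(-1) = -2)
m(Y, w) = -2*w
G(O) = -2*O**2 (G(O) = (O + O)*(O - 2*O) = (2*O)*(-O) = -2*O**2)
-48923 - G(E) = -48923 - (-2)*181**2 = -48923 - (-2)*32761 = -48923 - 1*(-65522) = -48923 + 65522 = 16599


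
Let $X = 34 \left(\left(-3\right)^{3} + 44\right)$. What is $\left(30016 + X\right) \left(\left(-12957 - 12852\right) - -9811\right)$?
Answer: $-489442812$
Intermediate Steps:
$X = 578$ ($X = 34 \left(-27 + 44\right) = 34 \cdot 17 = 578$)
$\left(30016 + X\right) \left(\left(-12957 - 12852\right) - -9811\right) = \left(30016 + 578\right) \left(\left(-12957 - 12852\right) - -9811\right) = 30594 \left(-25809 + \left(-7039 + 16850\right)\right) = 30594 \left(-25809 + 9811\right) = 30594 \left(-15998\right) = -489442812$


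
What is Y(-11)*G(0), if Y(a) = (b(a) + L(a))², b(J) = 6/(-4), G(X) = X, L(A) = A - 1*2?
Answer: 0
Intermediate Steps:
L(A) = -2 + A (L(A) = A - 2 = -2 + A)
b(J) = -3/2 (b(J) = 6*(-¼) = -3/2)
Y(a) = (-7/2 + a)² (Y(a) = (-3/2 + (-2 + a))² = (-7/2 + a)²)
Y(-11)*G(0) = ((-7 + 2*(-11))²/4)*0 = ((-7 - 22)²/4)*0 = ((¼)*(-29)²)*0 = ((¼)*841)*0 = (841/4)*0 = 0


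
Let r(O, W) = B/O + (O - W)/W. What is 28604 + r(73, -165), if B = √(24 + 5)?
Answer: 4719422/165 + √29/73 ≈ 28603.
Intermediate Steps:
B = √29 ≈ 5.3852
r(O, W) = √29/O + (O - W)/W
28604 + r(73, -165) = 28604 + (-1 + 73/(-165) + √29/73) = 28604 + (-1 + 73*(-1/165) + √29*(1/73)) = 28604 + (-1 - 73/165 + √29/73) = 28604 + (-238/165 + √29/73) = 4719422/165 + √29/73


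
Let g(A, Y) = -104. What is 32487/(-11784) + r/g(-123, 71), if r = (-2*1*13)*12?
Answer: 955/3928 ≈ 0.24313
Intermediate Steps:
r = -312 (r = -2*13*12 = -26*12 = -312)
32487/(-11784) + r/g(-123, 71) = 32487/(-11784) - 312/(-104) = 32487*(-1/11784) - 312*(-1/104) = -10829/3928 + 3 = 955/3928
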